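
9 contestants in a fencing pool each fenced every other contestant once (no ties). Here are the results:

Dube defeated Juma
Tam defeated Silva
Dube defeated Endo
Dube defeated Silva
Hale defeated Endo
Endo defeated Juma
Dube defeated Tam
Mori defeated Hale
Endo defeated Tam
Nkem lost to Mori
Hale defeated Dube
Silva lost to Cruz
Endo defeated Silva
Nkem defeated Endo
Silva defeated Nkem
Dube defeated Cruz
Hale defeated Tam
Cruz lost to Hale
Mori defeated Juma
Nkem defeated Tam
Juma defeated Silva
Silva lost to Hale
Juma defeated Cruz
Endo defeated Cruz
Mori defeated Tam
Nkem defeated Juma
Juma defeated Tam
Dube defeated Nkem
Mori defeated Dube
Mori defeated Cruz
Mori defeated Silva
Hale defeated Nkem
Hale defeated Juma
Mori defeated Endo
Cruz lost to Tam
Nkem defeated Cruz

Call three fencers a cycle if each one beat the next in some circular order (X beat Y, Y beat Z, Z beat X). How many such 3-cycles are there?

Win totals: Mori 8, Endo 4, Juma 3, Dube 6, Hale 7, Tam 2, Nkem 4, Silva 1, Cruz 1.
A fencer with w wins dominates both others in C(w,2) triples; summing gives 28 + 6 + 3 + 15 + 21 + 1 + 6 + 0 + 0 = 80 transitive triples.
Total triples C(9,3) = 84, so cyclic triples = 84 − 80 = 4.

4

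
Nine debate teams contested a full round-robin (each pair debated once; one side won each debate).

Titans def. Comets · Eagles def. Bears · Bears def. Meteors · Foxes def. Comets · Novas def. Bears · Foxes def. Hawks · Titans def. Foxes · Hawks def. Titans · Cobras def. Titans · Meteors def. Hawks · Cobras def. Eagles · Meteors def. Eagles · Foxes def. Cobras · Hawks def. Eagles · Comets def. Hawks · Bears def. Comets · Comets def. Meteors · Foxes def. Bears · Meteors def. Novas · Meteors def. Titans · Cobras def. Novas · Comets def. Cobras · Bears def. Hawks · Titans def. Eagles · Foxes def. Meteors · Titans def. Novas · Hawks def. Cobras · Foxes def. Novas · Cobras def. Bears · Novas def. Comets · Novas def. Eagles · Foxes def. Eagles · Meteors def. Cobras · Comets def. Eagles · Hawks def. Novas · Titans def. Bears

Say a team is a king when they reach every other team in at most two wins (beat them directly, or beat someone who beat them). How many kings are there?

Cobras reaches everyone (king).
Foxes reaches everyone (king).
Meteors reaches everyone (king).
Comets cannot reach Foxes in two steps.
Bears cannot reach Foxes in two steps.
Hawks cannot reach Meteors in two steps.
Eagles cannot reach Cobras, Foxes, Titans, Novas in two steps.
Titans reaches everyone (king).
Novas cannot reach Foxes, Titans in two steps.
Kings: Cobras, Foxes, Meteors, Titans — 4.

4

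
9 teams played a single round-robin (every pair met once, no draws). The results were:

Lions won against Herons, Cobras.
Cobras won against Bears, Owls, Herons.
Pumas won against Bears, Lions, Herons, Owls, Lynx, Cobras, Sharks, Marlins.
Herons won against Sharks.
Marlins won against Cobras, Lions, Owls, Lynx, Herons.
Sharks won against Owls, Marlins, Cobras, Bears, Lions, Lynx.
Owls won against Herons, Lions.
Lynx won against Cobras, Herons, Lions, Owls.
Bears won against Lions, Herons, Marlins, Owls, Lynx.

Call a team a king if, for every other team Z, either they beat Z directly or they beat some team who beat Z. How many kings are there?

1

Lynx cannot reach Pumas, Marlins in two steps.
Bears cannot reach Pumas in two steps.
Herons cannot reach Pumas in two steps.
Owls cannot reach Lynx, Bears, Pumas, Marlins in two steps.
Pumas reaches everyone (king).
Marlins cannot reach Pumas in two steps.
Lions cannot reach Lynx, Pumas, Marlins in two steps.
Cobras cannot reach Pumas in two steps.
Sharks cannot reach Pumas in two steps.
Kings: Pumas — 1.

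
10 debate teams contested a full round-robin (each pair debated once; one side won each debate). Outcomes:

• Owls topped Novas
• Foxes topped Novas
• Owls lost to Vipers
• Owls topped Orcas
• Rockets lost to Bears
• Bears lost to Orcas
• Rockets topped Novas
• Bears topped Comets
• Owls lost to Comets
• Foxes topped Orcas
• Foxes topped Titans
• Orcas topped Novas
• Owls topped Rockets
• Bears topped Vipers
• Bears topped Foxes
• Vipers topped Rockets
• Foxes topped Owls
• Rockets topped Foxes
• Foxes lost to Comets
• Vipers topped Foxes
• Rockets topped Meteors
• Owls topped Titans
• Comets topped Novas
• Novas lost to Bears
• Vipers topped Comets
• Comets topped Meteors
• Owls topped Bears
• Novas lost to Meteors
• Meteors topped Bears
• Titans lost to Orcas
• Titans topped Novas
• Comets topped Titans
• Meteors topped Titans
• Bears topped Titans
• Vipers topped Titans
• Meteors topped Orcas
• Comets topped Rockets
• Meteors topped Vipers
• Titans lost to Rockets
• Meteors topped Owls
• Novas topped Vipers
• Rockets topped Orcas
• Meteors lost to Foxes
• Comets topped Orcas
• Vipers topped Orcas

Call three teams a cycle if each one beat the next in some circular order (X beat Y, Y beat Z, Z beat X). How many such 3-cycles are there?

21

Win totals: Titans 1, Comets 7, Novas 1, Owls 5, Rockets 5, Meteors 6, Vipers 6, Foxes 5, Bears 6, Orcas 3.
A team with w wins dominates both others in C(w,2) triples; summing gives 0 + 21 + 0 + 10 + 10 + 15 + 15 + 10 + 15 + 3 = 99 transitive triples.
Total triples C(10,3) = 120, so cyclic triples = 120 − 99 = 21.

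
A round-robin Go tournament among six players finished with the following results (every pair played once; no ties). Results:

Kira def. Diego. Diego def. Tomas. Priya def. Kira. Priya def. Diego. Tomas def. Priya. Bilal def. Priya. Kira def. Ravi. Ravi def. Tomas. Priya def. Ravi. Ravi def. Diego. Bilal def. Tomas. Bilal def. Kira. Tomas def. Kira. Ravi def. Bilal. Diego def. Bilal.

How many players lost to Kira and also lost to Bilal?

Kira beat: Diego, Ravi.
Bilal beat: Kira, Tomas, Priya.
No one was beaten by both.

0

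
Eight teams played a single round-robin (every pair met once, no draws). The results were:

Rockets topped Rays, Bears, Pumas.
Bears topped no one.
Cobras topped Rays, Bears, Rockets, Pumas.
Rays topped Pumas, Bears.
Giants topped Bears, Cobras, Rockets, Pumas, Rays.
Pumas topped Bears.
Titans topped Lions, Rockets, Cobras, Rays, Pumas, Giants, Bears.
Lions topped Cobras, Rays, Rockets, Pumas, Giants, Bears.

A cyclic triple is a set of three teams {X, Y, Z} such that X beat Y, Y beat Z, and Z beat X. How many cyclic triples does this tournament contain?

Win totals: Rays 2, Giants 5, Pumas 1, Rockets 3, Cobras 4, Titans 7, Bears 0, Lions 6.
A team with w wins dominates both others in C(w,2) triples; summing gives 1 + 10 + 0 + 3 + 6 + 21 + 0 + 15 = 56 transitive triples.
Total triples C(8,3) = 56, so cyclic triples = 56 − 56 = 0.

0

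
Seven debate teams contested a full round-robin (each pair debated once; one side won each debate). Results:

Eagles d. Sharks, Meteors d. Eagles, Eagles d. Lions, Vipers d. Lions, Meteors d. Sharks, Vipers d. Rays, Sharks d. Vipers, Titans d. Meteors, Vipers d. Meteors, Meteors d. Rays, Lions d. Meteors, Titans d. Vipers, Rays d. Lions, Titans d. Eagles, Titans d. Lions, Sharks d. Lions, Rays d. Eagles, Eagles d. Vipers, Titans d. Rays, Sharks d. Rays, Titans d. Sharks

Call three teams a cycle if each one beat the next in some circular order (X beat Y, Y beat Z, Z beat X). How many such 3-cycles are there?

Win totals: Rays 2, Vipers 3, Titans 6, Sharks 3, Lions 1, Meteors 3, Eagles 3.
A team with w wins dominates both others in C(w,2) triples; summing gives 1 + 3 + 15 + 3 + 0 + 3 + 3 = 28 transitive triples.
Total triples C(7,3) = 35, so cyclic triples = 35 − 28 = 7.

7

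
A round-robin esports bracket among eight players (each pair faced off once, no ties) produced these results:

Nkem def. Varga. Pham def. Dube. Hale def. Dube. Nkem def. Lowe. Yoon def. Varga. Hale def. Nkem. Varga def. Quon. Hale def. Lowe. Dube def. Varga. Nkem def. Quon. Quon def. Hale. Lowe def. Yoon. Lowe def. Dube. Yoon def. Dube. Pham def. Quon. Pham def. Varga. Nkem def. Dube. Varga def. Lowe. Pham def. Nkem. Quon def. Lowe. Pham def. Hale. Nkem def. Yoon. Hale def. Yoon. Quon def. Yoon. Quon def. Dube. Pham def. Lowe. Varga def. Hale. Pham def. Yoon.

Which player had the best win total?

Pham

Win totals: Dube 1, Pham 7, Nkem 5, Yoon 2, Varga 3, Quon 4, Lowe 2, Hale 4.
Pham leads with 7 wins (next highest: 5).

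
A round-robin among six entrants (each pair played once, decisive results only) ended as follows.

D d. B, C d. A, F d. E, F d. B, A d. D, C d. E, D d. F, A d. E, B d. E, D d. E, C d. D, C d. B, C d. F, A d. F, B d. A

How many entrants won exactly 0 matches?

1

Win totals: A 3, B 2, C 5, D 3, E 0, F 2.
Exactly 0: E — 1 entrant.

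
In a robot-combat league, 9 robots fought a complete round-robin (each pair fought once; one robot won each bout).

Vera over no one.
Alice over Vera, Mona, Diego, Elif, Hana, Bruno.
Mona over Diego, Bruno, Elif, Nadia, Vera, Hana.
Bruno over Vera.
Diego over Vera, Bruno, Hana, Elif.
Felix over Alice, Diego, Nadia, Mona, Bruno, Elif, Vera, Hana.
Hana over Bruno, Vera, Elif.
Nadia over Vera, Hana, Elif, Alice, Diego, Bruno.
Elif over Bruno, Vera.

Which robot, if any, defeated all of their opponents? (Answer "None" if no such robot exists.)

Felix has 8 wins out of 8 opponents — a perfect record.

Felix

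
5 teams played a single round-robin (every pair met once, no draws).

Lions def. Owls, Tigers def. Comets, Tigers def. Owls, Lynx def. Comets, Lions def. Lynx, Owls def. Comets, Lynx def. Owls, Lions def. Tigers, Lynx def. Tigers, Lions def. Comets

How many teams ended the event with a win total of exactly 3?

1

Win totals: Comets 0, Tigers 2, Lynx 3, Owls 1, Lions 4.
Exactly 3: Lynx — 1 team.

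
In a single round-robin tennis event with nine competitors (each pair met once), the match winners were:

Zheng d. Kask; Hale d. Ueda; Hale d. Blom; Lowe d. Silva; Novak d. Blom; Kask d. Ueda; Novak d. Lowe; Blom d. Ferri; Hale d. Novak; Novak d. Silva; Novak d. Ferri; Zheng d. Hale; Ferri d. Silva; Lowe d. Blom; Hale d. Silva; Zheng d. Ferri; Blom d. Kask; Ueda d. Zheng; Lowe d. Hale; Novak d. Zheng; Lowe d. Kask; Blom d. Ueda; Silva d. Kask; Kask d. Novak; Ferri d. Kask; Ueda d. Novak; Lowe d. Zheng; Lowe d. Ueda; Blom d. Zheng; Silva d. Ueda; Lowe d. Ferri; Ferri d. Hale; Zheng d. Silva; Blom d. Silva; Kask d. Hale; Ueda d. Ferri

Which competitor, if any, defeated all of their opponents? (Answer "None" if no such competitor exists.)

None

Highest win total is Lowe with 7 (out of 8 possible).
Lowe lost to Novak, so no competitor went undefeated.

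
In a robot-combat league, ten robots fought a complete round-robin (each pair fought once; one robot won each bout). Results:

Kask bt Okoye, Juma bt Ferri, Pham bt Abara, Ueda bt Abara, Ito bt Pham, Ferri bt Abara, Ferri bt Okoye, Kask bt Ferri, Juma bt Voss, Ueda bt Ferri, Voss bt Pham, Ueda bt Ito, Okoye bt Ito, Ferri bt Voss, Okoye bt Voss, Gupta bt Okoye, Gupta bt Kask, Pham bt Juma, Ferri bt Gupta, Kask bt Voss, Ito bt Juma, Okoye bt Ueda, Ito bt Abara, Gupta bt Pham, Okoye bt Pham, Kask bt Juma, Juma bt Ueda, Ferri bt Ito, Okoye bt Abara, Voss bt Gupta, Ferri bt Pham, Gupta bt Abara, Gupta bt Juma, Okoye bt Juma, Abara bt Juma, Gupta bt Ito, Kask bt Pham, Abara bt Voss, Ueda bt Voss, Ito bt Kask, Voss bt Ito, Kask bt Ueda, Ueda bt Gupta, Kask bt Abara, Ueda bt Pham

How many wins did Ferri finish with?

6

Ferri's results: beat Okoye, Abara, Pham, Voss, Gupta, Ito; lost to Ueda, Juma, Kask.
That is 6 wins.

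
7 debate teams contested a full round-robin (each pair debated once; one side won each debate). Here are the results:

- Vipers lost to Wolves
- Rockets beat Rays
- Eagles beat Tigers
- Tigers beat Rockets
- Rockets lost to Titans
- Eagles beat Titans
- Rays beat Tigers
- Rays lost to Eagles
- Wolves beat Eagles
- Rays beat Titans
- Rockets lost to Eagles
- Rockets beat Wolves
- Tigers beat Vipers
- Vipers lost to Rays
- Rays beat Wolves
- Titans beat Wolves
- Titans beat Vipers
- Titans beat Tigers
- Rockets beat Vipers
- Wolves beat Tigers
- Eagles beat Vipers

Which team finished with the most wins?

Eagles

Win totals: Tigers 2, Rays 4, Vipers 0, Rockets 3, Titans 4, Eagles 5, Wolves 3.
Eagles leads with 5 wins (next highest: 4).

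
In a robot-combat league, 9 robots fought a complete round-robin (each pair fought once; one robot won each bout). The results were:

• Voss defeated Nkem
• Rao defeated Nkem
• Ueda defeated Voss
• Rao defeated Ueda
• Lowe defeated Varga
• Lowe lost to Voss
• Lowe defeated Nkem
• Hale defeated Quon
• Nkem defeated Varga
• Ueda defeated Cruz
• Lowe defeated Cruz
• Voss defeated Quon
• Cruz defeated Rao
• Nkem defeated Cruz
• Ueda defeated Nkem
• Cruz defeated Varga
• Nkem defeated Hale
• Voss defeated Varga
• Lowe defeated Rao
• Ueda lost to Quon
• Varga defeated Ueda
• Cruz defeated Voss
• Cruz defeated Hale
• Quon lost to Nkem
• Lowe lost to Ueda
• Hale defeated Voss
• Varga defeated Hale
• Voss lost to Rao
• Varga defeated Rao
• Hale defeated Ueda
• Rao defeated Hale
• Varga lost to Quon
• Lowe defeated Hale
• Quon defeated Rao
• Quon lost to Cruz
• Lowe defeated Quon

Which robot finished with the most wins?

Win totals: Quon 3, Varga 3, Lowe 6, Voss 4, Hale 3, Ueda 4, Cruz 5, Nkem 4, Rao 4.
Lowe leads with 6 wins (next highest: 5).

Lowe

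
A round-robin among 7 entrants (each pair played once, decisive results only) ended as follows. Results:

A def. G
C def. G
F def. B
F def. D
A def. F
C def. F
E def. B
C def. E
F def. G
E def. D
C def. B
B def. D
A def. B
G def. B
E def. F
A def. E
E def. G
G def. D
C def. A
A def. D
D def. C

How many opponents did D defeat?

1

D's results: beat C; lost to A, B, E, F, G.
That is 1 win.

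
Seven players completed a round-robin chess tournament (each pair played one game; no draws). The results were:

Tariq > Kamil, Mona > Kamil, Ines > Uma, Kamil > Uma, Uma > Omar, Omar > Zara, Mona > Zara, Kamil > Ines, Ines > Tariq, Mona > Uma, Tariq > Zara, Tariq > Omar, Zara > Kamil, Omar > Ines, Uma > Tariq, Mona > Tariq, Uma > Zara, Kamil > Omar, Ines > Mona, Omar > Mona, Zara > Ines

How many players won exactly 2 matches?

Win totals: Omar 3, Zara 2, Uma 3, Tariq 3, Kamil 3, Ines 3, Mona 4.
Exactly 2: Zara — 1 player.

1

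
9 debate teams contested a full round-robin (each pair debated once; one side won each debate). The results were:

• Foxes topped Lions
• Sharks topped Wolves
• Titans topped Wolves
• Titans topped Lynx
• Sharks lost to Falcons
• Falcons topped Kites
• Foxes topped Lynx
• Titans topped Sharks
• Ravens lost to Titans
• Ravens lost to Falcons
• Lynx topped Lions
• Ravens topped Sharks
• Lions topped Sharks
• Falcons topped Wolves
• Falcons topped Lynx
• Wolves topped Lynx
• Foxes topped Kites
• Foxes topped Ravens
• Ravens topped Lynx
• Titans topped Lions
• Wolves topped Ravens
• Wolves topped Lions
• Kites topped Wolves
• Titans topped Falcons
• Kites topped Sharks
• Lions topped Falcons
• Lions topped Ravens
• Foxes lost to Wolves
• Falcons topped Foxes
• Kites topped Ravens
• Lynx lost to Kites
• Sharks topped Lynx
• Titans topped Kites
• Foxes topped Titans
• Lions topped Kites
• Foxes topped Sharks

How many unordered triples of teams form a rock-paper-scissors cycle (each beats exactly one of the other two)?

13

Win totals: Ravens 2, Titans 7, Kites 4, Lions 4, Lynx 1, Falcons 6, Wolves 4, Foxes 6, Sharks 2.
A team with w wins dominates both others in C(w,2) triples; summing gives 1 + 21 + 6 + 6 + 0 + 15 + 6 + 15 + 1 = 71 transitive triples.
Total triples C(9,3) = 84, so cyclic triples = 84 − 71 = 13.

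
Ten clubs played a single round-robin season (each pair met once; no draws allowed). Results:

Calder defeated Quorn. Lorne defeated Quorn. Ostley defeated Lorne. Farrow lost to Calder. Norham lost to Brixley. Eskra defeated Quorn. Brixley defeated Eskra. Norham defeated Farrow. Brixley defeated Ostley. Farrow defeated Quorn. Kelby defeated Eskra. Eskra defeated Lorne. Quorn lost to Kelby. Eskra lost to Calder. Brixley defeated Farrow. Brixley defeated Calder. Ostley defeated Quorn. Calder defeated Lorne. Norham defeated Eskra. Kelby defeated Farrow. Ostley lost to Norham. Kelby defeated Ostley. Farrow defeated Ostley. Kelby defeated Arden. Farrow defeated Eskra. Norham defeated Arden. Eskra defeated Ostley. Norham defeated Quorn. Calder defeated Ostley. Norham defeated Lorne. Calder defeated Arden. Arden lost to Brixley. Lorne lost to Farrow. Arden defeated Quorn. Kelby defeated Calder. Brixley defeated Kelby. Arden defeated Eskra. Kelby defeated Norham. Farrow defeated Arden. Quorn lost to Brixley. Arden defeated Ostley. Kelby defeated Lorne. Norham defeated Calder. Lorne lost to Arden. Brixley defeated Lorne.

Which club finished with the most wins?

Win totals: Kelby 8, Ostley 2, Quorn 0, Arden 4, Farrow 5, Eskra 3, Brixley 9, Calder 6, Lorne 1, Norham 7.
Brixley leads with 9 wins (next highest: 8).

Brixley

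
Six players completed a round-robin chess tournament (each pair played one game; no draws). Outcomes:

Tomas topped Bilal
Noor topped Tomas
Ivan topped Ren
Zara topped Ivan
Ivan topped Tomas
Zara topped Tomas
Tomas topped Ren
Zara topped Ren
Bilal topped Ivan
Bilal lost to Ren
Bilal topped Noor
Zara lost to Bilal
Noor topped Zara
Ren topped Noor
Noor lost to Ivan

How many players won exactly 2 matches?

Win totals: Tomas 2, Noor 2, Zara 3, Bilal 3, Ren 2, Ivan 3.
Exactly 2: Tomas, Noor, Ren — 3 players.

3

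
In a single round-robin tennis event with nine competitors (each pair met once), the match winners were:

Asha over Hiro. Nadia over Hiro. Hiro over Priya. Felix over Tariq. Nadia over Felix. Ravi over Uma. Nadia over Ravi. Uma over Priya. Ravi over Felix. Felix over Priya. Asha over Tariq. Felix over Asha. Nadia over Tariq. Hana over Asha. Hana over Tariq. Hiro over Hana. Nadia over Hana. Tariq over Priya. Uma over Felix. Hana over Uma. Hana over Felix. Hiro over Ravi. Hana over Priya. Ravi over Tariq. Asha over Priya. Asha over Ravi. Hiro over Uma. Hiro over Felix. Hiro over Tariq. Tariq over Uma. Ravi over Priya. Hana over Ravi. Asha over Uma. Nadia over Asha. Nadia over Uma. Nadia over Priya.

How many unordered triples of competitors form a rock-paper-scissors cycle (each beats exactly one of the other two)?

Win totals: Nadia 8, Hana 6, Felix 3, Hiro 6, Asha 5, Ravi 4, Tariq 2, Uma 2, Priya 0.
A competitor with w wins dominates both others in C(w,2) triples; summing gives 28 + 15 + 3 + 15 + 10 + 6 + 1 + 1 + 0 = 79 transitive triples.
Total triples C(9,3) = 84, so cyclic triples = 84 − 79 = 5.

5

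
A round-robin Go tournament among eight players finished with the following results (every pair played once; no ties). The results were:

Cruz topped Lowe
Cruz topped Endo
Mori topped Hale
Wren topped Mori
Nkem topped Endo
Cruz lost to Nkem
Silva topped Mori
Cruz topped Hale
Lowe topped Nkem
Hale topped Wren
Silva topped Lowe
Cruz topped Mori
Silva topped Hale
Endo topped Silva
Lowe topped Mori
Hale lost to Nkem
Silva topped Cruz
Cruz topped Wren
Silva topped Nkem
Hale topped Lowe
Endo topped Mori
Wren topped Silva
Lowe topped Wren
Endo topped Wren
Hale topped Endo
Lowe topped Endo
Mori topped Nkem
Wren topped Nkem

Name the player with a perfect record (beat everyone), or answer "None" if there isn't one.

Highest win total is Silva with 5 (out of 7 possible).
Silva lost to Endo, Wren, so no player went undefeated.

None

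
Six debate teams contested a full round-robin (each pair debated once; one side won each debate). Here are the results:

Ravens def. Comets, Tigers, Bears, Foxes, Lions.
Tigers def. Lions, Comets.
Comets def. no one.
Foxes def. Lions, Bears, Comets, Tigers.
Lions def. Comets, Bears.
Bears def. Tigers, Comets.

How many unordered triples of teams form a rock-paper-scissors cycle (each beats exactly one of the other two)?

Win totals: Tigers 2, Lions 2, Comets 0, Bears 2, Foxes 4, Ravens 5.
A team with w wins dominates both others in C(w,2) triples; summing gives 1 + 1 + 0 + 1 + 6 + 10 = 19 transitive triples.
Total triples C(6,3) = 20, so cyclic triples = 20 − 19 = 1.

1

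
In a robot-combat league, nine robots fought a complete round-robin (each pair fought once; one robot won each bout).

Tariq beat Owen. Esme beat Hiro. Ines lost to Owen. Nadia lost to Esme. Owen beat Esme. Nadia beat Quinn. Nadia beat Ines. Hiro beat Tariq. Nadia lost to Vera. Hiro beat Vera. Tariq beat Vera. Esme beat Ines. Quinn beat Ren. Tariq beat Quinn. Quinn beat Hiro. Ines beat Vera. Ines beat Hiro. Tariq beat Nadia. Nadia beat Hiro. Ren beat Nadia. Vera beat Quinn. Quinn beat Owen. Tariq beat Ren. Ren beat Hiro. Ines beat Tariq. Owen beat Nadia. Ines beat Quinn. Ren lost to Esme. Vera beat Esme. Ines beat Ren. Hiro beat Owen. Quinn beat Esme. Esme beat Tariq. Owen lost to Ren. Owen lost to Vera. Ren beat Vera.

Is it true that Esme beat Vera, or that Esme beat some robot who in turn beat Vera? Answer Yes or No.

Esme did not beat Vera directly.
Esme beat Nadia, Hiro, Ines, Tariq, Ren. Of those, Hiro beat Vera.

Yes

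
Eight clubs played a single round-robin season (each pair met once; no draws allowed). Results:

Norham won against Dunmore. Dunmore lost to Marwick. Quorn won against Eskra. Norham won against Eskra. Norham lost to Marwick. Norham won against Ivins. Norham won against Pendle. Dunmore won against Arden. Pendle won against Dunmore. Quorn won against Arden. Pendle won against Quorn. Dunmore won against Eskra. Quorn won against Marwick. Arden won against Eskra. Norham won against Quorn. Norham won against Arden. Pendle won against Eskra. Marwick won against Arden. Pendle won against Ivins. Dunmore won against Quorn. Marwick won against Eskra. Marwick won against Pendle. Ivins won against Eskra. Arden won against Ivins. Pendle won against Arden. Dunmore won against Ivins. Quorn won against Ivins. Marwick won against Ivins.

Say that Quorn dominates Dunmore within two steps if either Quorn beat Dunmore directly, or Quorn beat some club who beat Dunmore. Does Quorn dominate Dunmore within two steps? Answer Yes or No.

Yes

Quorn did not beat Dunmore directly.
Quorn beat Arden, Marwick, Ivins, Eskra. Of those, Marwick beat Dunmore.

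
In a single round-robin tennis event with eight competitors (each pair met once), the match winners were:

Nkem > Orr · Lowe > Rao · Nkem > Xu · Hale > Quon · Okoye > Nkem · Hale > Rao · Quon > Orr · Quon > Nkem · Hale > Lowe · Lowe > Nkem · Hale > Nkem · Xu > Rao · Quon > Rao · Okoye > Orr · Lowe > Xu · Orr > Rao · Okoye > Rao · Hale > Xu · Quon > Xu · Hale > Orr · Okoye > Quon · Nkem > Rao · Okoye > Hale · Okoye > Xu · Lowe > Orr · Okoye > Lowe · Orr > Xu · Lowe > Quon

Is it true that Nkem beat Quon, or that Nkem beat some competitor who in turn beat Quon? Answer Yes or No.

Nkem did not beat Quon directly.
Nkem beat Xu, Orr, Rao, but each of them lost to Quon. No two-step path.

No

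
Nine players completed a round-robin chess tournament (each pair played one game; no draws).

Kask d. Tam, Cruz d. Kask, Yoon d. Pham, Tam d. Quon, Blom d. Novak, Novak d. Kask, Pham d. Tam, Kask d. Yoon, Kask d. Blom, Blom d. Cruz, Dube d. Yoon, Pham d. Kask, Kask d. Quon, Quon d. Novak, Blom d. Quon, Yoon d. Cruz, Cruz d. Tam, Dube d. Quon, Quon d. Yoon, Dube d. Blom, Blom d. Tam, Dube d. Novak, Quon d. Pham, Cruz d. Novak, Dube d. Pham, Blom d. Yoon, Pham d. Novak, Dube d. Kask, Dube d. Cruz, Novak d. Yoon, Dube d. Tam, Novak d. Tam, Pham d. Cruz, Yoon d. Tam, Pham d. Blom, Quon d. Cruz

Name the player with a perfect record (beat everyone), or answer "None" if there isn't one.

Dube

Dube has 8 wins out of 8 opponents — a perfect record.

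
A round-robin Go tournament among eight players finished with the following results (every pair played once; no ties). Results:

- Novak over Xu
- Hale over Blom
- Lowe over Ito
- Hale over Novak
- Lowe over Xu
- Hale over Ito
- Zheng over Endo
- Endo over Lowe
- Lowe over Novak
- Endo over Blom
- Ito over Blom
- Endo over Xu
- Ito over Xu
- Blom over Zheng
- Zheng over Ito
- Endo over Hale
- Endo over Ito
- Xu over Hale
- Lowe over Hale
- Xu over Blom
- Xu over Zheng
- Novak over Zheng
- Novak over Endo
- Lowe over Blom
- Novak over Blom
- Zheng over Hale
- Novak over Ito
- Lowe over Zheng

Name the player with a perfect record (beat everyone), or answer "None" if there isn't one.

Highest win total is Lowe with 6 (out of 7 possible).
Lowe lost to Endo, so no player went undefeated.

None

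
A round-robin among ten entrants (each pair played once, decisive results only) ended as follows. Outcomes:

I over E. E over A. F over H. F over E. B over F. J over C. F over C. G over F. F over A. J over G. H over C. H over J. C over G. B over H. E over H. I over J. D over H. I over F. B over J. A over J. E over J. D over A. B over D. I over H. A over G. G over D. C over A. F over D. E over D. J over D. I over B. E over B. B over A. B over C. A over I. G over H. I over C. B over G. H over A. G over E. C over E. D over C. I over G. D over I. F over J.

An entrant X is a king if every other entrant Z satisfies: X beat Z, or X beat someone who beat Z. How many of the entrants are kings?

8

A reaches everyone (king).
B reaches everyone (king).
C reaches everyone (king).
D reaches everyone (king).
E reaches everyone (king).
F reaches everyone (king).
G reaches everyone (king).
H cannot reach B, F in two steps.
I reaches everyone (king).
J cannot reach B in two steps.
Kings: A, B, C, D, E, F, G, I — 8.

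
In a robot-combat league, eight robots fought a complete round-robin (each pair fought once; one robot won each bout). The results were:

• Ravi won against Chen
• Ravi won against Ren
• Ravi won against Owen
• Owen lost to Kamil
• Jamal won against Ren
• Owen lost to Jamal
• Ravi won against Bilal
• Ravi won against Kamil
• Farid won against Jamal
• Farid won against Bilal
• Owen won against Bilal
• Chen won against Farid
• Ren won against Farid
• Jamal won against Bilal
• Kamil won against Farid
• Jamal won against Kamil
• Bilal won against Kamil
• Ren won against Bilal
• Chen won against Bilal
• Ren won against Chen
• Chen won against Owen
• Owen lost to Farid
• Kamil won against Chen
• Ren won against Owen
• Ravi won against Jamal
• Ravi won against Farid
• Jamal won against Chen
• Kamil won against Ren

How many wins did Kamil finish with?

4

Kamil's results: beat Owen, Chen, Farid, Ren; lost to Ravi, Jamal, Bilal.
That is 4 wins.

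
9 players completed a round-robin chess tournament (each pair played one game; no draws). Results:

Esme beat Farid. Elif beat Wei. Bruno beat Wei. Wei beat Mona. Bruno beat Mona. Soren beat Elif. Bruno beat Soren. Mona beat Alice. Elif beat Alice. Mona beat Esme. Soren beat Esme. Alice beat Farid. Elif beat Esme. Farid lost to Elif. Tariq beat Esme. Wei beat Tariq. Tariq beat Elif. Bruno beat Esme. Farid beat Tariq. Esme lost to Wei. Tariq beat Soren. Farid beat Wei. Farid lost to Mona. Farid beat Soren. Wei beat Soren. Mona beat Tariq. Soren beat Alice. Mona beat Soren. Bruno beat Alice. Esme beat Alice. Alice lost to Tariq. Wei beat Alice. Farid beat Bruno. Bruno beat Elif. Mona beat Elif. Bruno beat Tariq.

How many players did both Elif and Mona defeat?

Elif beat: Esme, Farid, Alice, Wei.
Mona beat: Esme, Farid, Soren, Tariq, Alice, Elif.
Both beat: Esme, Farid, Alice — 3.

3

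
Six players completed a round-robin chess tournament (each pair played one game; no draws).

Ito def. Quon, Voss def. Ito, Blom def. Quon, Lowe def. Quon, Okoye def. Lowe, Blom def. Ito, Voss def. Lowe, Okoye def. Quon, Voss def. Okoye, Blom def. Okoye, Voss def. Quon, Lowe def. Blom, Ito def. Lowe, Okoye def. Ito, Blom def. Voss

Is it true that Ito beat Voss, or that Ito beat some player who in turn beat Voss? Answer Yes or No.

Ito did not beat Voss directly.
Ito beat Lowe, Quon, but each of them lost to Voss. No two-step path.

No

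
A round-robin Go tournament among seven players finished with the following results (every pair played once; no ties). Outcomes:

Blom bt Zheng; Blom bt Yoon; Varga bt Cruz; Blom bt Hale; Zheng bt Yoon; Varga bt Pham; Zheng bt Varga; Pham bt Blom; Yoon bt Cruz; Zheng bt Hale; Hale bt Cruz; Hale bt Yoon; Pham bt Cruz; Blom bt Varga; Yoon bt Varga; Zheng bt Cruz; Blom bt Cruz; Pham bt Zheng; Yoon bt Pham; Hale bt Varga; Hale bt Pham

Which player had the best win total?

Blom

Win totals: Hale 4, Blom 5, Varga 2, Cruz 0, Yoon 3, Pham 3, Zheng 4.
Blom leads with 5 wins (next highest: 4).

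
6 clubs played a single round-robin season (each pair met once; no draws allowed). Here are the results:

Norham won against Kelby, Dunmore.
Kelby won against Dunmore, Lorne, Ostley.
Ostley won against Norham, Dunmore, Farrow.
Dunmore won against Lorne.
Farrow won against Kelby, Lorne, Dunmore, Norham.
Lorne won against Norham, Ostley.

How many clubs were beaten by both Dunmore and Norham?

0

Dunmore beat: Lorne.
Norham beat: Kelby, Dunmore.
No one was beaten by both.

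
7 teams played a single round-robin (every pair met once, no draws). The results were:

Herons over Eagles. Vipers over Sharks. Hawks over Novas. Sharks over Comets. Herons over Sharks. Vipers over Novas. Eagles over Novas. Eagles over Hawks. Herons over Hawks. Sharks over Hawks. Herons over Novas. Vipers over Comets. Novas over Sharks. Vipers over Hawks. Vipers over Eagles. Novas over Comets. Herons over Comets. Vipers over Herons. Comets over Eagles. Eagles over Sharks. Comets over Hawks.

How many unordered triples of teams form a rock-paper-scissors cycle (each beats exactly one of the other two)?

Win totals: Hawks 1, Novas 2, Herons 5, Comets 2, Eagles 3, Sharks 2, Vipers 6.
A team with w wins dominates both others in C(w,2) triples; summing gives 0 + 1 + 10 + 1 + 3 + 1 + 15 = 31 transitive triples.
Total triples C(7,3) = 35, so cyclic triples = 35 − 31 = 4.

4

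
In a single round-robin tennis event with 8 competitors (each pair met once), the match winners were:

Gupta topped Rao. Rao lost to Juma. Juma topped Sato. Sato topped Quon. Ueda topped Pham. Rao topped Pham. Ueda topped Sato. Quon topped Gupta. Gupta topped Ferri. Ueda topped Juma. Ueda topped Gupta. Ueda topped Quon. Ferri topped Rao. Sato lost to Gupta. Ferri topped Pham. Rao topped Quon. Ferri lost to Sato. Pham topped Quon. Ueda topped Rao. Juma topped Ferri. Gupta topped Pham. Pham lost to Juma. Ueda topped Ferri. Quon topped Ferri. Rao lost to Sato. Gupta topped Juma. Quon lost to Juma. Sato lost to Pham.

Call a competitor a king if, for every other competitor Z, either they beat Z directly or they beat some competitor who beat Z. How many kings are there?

1

Ueda reaches everyone (king).
Ferri cannot reach Ueda, Juma, Gupta in two steps.
Rao cannot reach Ueda, Juma in two steps.
Juma cannot reach Ueda in two steps.
Gupta cannot reach Ueda in two steps.
Quon cannot reach Ueda in two steps.
Pham cannot reach Ueda, Juma in two steps.
Sato cannot reach Ueda, Juma in two steps.
Kings: Ueda — 1.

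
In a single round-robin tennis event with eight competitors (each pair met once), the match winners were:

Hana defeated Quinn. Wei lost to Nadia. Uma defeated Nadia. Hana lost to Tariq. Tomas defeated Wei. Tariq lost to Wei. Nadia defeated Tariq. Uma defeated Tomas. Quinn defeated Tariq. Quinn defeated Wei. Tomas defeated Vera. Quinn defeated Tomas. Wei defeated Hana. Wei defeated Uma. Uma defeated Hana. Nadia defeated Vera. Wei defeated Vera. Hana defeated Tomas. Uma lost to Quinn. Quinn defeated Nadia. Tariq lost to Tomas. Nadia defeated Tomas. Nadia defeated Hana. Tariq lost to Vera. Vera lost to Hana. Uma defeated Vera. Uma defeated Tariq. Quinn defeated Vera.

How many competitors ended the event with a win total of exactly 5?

2

Win totals: Vera 1, Quinn 6, Tomas 3, Tariq 1, Uma 5, Wei 4, Nadia 5, Hana 3.
Exactly 5: Uma, Nadia — 2 competitors.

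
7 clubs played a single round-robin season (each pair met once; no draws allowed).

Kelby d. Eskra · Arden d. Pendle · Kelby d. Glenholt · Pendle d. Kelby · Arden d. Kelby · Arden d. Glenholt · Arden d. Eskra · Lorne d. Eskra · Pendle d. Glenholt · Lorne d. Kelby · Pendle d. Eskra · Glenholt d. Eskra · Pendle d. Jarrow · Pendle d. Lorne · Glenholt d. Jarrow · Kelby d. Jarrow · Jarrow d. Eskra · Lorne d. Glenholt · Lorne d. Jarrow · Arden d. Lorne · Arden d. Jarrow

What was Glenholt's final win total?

Glenholt's results: beat Eskra, Jarrow; lost to Lorne, Arden, Kelby, Pendle.
That is 2 wins.

2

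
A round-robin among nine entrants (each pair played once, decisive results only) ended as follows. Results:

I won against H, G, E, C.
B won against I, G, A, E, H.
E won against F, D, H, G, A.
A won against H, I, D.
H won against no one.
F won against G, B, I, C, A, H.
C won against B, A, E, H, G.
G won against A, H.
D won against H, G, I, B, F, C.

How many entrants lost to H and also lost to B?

H beat: no one.
B beat: A, E, G, H, I.
No one was beaten by both.

0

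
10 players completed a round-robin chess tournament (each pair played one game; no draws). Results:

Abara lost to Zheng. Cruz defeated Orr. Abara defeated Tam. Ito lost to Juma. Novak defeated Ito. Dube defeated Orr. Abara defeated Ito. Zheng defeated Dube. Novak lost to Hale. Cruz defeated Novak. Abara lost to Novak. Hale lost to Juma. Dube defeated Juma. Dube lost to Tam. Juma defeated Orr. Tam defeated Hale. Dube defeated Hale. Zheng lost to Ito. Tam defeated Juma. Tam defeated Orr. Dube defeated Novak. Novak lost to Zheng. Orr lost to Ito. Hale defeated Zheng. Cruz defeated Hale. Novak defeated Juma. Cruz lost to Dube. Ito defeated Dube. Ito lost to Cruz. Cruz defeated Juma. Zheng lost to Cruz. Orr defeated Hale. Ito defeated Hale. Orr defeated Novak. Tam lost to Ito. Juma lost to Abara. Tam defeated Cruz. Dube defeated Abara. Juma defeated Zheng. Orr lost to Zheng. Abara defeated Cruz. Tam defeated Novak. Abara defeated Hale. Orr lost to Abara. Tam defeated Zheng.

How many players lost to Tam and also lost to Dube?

5

Tam beat: Hale, Dube, Juma, Novak, Zheng, Orr, Cruz.
Dube beat: Hale, Juma, Novak, Abara, Orr, Cruz.
Both beat: Hale, Juma, Novak, Orr, Cruz — 5.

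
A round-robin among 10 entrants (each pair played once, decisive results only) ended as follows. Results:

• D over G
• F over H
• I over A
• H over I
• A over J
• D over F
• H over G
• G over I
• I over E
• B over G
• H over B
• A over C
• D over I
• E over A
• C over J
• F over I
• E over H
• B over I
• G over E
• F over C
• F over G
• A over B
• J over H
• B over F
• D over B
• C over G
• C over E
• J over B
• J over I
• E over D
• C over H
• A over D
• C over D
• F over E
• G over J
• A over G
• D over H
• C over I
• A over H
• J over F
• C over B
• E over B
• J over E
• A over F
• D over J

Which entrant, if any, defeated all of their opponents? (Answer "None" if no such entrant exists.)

Highest win total is C with 7 (out of 9 possible).
C lost to A, F, so no entrant went undefeated.

None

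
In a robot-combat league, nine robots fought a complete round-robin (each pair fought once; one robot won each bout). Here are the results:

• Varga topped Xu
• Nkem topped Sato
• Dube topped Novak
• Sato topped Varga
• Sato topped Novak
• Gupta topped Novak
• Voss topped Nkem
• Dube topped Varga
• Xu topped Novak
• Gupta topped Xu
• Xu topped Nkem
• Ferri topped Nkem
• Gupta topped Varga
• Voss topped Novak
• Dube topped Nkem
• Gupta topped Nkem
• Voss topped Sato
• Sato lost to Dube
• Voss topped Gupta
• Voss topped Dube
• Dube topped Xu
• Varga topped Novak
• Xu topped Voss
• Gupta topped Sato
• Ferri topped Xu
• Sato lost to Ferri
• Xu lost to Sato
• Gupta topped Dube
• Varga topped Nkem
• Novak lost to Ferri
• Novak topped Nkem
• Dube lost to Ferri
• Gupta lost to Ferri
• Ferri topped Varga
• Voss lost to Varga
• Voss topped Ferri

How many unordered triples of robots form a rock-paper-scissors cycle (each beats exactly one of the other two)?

11

Win totals: Gupta 6, Xu 3, Nkem 1, Sato 3, Varga 4, Ferri 7, Dube 5, Novak 1, Voss 6.
A robot with w wins dominates both others in C(w,2) triples; summing gives 15 + 3 + 0 + 3 + 6 + 21 + 10 + 0 + 15 = 73 transitive triples.
Total triples C(9,3) = 84, so cyclic triples = 84 − 73 = 11.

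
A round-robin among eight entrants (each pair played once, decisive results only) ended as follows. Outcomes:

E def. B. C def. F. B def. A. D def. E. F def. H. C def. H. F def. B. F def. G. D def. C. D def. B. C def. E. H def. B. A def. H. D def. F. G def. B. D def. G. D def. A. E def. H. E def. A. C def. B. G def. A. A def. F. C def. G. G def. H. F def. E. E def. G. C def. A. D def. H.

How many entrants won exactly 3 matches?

Win totals: A 2, B 1, C 6, D 7, E 4, F 4, G 3, H 1.
Exactly 3: G — 1 entrant.

1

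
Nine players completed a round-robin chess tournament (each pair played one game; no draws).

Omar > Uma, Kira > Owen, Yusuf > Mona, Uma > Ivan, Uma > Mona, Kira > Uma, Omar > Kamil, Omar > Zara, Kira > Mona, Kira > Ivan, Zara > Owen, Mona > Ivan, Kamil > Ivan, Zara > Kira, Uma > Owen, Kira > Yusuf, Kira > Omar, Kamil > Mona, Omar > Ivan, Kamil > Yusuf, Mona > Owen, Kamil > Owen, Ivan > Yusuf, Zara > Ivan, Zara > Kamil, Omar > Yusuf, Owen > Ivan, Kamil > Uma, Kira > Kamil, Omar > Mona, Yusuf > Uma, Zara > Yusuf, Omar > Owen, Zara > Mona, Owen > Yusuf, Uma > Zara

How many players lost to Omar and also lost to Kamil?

Omar beat: Owen, Mona, Kamil, Zara, Yusuf, Ivan, Uma.
Kamil beat: Owen, Mona, Yusuf, Ivan, Uma.
Both beat: Owen, Mona, Yusuf, Ivan, Uma — 5.

5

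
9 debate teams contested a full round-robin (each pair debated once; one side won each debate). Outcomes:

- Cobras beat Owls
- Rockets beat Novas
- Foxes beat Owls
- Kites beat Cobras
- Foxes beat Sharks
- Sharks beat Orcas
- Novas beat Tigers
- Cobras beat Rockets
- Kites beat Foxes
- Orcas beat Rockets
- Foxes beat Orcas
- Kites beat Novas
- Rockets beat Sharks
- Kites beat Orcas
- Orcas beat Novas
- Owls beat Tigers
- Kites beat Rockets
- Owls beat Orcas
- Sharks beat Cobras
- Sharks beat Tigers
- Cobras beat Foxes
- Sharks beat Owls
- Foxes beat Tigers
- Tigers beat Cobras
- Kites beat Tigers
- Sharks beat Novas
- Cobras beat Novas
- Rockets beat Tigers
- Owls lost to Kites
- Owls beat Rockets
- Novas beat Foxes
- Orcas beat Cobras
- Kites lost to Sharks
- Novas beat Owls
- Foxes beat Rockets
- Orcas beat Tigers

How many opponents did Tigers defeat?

1

Tigers' results: beat Cobras; lost to Sharks, Novas, Foxes, Rockets, Orcas, Owls, Kites.
That is 1 win.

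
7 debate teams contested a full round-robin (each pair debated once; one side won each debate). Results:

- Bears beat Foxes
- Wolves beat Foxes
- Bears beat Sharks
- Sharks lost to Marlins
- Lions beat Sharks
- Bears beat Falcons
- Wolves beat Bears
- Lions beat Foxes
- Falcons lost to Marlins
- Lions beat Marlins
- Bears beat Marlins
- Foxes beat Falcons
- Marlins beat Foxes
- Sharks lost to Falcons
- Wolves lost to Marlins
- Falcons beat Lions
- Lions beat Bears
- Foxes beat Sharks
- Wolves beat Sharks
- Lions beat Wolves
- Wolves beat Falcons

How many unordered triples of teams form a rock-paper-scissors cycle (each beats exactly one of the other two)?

5

Win totals: Wolves 4, Lions 5, Sharks 0, Foxes 2, Marlins 4, Falcons 2, Bears 4.
A team with w wins dominates both others in C(w,2) triples; summing gives 6 + 10 + 0 + 1 + 6 + 1 + 6 = 30 transitive triples.
Total triples C(7,3) = 35, so cyclic triples = 35 − 30 = 5.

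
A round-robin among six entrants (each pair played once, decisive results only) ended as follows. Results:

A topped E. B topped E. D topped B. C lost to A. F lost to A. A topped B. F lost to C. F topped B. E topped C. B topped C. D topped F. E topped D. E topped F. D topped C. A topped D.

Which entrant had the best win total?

A

Win totals: A 5, B 2, C 1, D 3, E 3, F 1.
A leads with 5 wins (next highest: 3).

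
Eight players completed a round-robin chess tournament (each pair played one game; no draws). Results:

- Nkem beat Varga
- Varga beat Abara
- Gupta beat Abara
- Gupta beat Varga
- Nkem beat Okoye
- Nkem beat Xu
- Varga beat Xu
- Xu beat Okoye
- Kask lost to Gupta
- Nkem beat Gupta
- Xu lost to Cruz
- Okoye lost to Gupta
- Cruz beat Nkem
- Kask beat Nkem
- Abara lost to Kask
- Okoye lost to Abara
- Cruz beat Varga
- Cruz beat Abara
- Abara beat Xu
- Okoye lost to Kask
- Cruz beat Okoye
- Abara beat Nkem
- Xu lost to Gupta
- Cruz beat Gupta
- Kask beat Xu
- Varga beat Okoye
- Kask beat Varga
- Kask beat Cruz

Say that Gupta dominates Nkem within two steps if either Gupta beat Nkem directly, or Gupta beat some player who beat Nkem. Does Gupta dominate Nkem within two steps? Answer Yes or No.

Yes

Gupta did not beat Nkem directly.
Gupta beat Xu, Abara, Kask, Okoye, Varga. Of those, Abara beat Nkem.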